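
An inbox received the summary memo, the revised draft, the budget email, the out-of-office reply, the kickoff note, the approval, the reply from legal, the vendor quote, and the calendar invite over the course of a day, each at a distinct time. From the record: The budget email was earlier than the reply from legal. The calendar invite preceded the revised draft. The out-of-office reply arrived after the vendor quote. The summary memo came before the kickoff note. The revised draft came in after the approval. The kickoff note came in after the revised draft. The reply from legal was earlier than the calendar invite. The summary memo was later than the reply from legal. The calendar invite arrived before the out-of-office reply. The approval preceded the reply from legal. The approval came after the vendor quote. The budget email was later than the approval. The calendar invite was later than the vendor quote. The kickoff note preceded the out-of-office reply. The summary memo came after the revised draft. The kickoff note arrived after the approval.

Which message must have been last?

the out-of-office reply

Every other message has a chain of constraints placing it before the out-of-office reply, so the out-of-office reply is last.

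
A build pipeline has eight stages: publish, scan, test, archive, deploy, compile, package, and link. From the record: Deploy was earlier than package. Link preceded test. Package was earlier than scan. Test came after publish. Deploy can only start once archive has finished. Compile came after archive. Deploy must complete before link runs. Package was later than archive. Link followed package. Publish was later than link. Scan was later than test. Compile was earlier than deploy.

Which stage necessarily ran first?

archive

Archive has a chain of constraints placing it before every other stage, so archive must be first.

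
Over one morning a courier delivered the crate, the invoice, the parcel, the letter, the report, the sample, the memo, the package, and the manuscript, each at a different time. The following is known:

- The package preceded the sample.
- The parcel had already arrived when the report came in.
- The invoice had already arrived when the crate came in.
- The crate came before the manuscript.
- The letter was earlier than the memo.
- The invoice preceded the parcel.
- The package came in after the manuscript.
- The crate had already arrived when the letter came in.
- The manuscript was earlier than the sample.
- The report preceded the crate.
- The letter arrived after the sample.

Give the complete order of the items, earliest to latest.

The constraints fix every adjacent pair, so only one ordering works:
the invoice → the parcel → the report → the crate → the manuscript → the package → the sample → the letter → the memo.

the invoice, the parcel, the report, the crate, the manuscript, the package, the sample, the letter, the memo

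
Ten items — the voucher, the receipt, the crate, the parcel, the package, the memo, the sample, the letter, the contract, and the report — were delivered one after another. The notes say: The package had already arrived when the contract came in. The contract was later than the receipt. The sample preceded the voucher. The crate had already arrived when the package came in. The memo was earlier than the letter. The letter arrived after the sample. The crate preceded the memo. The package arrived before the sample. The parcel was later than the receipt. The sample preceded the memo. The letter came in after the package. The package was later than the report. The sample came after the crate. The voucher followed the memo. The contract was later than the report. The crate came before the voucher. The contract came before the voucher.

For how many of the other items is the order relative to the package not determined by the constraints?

2

Forced before the package: the crate and the report; forced after the package: the contract, the letter, the memo, the sample, and the voucher.
That leaves the parcel and the receipt with no forced order relative to the package — 2.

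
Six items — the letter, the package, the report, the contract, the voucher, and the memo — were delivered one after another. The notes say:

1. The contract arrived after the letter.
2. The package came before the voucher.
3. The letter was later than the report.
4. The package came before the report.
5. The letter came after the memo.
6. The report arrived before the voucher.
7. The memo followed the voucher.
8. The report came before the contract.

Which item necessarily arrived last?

the contract

Every other item has a chain of constraints placing it before the contract, so the contract is last.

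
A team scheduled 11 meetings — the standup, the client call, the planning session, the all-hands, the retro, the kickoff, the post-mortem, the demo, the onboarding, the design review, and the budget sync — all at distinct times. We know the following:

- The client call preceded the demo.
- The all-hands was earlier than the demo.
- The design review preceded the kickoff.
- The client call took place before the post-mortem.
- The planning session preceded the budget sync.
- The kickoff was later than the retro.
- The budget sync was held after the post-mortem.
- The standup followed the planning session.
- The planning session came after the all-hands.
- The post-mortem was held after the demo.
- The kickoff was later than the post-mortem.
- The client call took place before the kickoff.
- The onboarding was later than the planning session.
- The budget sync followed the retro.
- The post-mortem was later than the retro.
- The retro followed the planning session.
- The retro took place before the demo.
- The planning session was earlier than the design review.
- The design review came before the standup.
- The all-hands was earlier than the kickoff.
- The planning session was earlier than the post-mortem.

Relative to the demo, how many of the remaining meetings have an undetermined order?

3

Forced before the demo: the all-hands, the client call, the planning session, and the retro; forced after the demo: the budget sync, the kickoff, and the post-mortem.
That leaves the design review, the onboarding, and the standup with no forced order relative to the demo — 3.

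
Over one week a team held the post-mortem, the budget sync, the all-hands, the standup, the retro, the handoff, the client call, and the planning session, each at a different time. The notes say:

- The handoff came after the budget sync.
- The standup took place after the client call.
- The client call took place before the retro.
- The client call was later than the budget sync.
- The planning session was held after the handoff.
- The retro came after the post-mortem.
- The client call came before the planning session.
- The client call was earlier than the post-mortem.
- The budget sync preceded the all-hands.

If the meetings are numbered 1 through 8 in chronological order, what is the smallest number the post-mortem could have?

3

The budget sync and the client call must both come before the post-mortem — 2 forced predecessors.
Nothing else is forced ahead of the post-mortem, so its earliest slot is position 2 + 1 = 3.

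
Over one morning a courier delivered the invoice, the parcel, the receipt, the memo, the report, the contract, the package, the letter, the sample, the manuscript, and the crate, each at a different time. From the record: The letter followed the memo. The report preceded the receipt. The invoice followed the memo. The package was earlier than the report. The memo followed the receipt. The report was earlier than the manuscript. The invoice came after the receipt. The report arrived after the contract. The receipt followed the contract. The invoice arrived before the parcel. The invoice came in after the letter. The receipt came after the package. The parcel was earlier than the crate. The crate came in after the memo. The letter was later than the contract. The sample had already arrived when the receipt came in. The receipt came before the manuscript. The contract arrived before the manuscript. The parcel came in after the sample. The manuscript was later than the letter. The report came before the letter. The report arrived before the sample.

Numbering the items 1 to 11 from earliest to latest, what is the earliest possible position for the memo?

The contract, the package, the receipt, the report, and the sample must all come before the memo — 5 forced predecessors.
Nothing else is forced ahead of the memo, so its earliest slot is position 5 + 1 = 6.

6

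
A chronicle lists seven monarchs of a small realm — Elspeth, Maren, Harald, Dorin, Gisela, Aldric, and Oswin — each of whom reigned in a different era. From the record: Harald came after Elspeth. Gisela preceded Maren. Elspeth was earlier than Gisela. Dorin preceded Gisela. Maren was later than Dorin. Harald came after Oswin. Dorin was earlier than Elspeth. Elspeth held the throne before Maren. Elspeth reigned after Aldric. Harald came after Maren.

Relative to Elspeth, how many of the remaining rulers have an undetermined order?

1

Forced before Elspeth: Aldric and Dorin; forced after Elspeth: Gisela, Harald, and Maren.
That leaves Oswin with no forced order relative to Elspeth — 1.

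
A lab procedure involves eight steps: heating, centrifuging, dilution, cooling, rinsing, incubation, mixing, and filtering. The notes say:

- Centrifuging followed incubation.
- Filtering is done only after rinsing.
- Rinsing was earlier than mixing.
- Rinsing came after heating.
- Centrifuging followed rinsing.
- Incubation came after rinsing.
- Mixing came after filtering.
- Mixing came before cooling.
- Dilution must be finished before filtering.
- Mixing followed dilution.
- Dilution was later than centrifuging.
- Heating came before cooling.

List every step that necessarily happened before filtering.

Directly stated before filtering: dilution and rinsing.
Centrifuging reaches filtering via centrifuging → dilution → filtering.
Heating reaches filtering via heating → rinsing → filtering.
Incubation reaches filtering via incubation → centrifuging → dilution → filtering.
No chain forces mixing (or any of the others) ahead of filtering.

centrifuging, dilution, heating, incubation, rinsing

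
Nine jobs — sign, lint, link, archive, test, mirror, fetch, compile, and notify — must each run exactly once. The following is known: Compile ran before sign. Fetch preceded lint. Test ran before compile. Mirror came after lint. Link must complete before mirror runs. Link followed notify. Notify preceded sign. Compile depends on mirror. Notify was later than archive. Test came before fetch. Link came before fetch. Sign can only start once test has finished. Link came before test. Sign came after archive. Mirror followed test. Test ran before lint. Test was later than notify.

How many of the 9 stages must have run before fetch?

4

Directly stated before fetch: link and test.
Archive reaches fetch via archive → notify → test → fetch.
Notify reaches fetch via notify → test → fetch.
That's archive, link, notify, and test — 4 in all.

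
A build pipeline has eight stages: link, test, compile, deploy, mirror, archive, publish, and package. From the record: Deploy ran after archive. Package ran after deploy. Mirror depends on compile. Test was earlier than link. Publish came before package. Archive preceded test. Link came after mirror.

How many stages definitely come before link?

4

Directly stated before link: mirror and test.
Archive reaches link via archive → test → link.
Compile reaches link via compile → mirror → link.
That's archive, compile, mirror, and test — 4 in all.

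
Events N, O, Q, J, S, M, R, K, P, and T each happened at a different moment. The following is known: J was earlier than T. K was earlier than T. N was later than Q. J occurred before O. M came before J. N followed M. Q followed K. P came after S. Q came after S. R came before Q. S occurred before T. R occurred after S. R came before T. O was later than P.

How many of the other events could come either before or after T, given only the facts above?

Forced before T: J, K, M, R, and S.
That leaves N, O, P, and Q with no forced order relative to T — 4.

4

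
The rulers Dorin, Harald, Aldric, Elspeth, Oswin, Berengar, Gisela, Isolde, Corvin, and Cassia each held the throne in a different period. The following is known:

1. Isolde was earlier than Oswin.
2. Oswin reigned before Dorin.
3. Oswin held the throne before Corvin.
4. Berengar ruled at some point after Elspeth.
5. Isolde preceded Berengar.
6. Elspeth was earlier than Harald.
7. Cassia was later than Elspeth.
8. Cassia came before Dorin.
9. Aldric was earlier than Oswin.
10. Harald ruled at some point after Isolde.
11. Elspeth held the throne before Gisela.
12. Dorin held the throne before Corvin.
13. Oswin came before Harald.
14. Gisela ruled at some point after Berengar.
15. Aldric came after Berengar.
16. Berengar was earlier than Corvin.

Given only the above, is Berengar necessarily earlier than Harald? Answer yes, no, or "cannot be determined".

yes

Chain the constraints: Berengar → Aldric → Oswin → Harald. Each link is directly stated, so Berengar comes before Harald.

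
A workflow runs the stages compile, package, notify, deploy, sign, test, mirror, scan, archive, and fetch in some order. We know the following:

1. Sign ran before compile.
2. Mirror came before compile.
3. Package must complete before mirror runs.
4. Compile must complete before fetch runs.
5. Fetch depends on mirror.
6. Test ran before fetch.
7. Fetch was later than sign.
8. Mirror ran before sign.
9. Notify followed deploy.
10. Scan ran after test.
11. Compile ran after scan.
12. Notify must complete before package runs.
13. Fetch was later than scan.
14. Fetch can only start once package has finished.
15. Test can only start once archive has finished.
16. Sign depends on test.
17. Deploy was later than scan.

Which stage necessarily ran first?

Archive has a chain of constraints placing it before every other stage, so archive must be first.

archive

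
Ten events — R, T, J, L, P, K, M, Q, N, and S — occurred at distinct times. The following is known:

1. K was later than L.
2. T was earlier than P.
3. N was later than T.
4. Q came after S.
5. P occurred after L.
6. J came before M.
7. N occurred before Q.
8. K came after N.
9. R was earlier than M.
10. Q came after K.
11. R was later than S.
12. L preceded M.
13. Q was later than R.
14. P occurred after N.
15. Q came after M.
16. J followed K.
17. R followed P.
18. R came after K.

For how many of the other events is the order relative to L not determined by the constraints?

Forced after L: J, K, M, P, Q, and R.
That leaves N, S, and T with no forced order relative to L — 3.

3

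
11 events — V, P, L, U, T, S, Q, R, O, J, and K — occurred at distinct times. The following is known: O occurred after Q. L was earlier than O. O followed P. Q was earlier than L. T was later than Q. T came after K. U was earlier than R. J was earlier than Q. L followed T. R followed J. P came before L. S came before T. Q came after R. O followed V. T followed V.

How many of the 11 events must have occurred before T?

Directly stated before T: K, Q, S, and V.
J reaches T via J → Q → T.
R reaches T via R → Q → T.
U reaches T via U → R → Q → T.
That's J, K, Q, R, S, U, and V — 7 in all.

7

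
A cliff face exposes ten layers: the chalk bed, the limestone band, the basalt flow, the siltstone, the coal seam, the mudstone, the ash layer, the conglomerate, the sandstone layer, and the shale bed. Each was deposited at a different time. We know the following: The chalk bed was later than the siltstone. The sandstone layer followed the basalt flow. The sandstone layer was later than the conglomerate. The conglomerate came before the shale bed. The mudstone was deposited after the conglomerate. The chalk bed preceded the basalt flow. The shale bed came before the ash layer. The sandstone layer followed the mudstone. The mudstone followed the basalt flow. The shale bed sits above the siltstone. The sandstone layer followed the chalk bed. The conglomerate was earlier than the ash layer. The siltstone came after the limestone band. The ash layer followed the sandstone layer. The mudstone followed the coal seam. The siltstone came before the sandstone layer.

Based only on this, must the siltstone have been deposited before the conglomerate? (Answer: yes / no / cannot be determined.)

cannot be determined

No chain of stated constraints runs from the siltstone to the conglomerate, and none runs from the conglomerate to the siltstone either.
So the relative order of the siltstone and the conglomerate is not fixed by the given facts.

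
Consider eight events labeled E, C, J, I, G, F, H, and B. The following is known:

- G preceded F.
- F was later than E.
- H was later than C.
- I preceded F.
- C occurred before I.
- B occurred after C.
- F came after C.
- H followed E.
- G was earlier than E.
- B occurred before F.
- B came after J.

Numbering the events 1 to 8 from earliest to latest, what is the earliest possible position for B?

3

C and J must both come before B — 2 forced predecessors.
Nothing else is forced ahead of B, so its earliest slot is position 2 + 1 = 3.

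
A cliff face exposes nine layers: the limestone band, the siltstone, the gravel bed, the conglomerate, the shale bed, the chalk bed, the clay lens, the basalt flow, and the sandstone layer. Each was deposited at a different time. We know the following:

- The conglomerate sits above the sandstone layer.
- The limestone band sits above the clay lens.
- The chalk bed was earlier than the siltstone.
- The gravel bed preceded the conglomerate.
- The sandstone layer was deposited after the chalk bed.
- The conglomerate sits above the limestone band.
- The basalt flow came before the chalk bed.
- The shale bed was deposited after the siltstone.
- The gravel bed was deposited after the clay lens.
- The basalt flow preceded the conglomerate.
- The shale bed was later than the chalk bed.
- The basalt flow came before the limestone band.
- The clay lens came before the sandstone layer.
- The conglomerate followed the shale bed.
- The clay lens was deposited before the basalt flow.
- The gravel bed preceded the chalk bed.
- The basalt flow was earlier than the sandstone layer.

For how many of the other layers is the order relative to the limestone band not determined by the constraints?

Forced before the limestone band: the basalt flow and the clay lens; forced after the limestone band: the conglomerate.
That leaves the chalk bed, the gravel bed, the sandstone layer, the shale bed, and the siltstone with no forced order relative to the limestone band — 5.

5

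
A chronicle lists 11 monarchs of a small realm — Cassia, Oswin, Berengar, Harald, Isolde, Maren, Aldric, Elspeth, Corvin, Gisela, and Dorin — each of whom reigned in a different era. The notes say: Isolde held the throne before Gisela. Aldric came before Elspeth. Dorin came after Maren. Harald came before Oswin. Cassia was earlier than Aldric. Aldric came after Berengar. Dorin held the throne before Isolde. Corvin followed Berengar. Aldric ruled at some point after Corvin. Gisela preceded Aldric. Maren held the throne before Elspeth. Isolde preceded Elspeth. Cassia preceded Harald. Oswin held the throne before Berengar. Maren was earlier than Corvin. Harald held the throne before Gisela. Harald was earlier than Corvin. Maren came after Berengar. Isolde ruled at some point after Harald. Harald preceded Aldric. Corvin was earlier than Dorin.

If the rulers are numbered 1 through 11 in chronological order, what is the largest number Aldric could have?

Aldric must come before Elspeth — 1 ruler forced after them.
Everything else can be placed before Aldric in some valid order, so Aldric can sit as late as position 11 − 1 = 10.

10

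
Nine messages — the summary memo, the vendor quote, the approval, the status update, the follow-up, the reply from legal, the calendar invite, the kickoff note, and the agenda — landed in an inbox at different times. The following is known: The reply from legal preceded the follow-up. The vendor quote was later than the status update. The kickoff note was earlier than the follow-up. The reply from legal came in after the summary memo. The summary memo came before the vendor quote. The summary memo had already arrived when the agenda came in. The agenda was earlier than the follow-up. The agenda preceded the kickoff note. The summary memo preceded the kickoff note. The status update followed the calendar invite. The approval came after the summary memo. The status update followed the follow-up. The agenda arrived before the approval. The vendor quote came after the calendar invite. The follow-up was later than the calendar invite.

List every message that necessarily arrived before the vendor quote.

Directly stated before the vendor quote: the calendar invite, the status update, and the summary memo.
The agenda reaches the vendor quote via the agenda → the follow-up → the status update → the vendor quote.
The follow-up reaches the vendor quote via the follow-up → the status update → the vendor quote.
The kickoff note reaches the vendor quote via the kickoff note → the follow-up → the status update → the vendor quote.
Likewise the reply from legal reaches the vendor quote by chaining the stated constraints.
No chain forces the approval ahead of the vendor quote.

the agenda, the calendar invite, the follow-up, the kickoff note, the reply from legal, the status update, the summary memo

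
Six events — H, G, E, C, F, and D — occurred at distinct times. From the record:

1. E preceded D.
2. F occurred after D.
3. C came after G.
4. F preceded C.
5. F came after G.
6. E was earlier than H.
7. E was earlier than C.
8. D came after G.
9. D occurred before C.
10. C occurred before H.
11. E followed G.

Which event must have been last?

H

Every other event has a chain of constraints placing it before H, so H is last.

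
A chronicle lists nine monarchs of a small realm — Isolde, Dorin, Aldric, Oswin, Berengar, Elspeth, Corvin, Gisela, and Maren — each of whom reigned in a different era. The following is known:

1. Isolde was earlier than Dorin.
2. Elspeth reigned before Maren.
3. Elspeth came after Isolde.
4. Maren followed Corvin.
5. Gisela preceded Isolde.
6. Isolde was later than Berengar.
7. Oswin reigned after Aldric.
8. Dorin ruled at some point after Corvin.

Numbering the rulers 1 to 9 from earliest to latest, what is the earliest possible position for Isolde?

Berengar and Gisela must both come before Isolde — 2 forced predecessors.
Nothing else is forced ahead of Isolde, so their earliest slot is position 2 + 1 = 3.

3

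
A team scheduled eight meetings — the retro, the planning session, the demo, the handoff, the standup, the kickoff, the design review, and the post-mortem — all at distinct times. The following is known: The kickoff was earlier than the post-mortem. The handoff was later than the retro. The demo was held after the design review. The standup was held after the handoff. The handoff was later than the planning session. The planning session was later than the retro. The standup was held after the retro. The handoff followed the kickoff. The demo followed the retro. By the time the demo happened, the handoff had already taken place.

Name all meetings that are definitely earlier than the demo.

Directly stated before the demo: the design review, the handoff, and the retro.
The kickoff reaches the demo via the kickoff → the handoff → the demo.
The planning session reaches the demo via the planning session → the handoff → the demo.

the design review, the handoff, the kickoff, the planning session, the retro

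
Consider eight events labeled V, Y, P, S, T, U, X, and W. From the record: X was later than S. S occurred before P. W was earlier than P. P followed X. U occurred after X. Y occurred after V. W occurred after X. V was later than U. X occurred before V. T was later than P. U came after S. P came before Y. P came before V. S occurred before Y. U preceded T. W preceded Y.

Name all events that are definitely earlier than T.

P, S, U, W, X

Directly stated before T: P and U.
S reaches T via S → U → T.
W reaches T via W → P → T.
X reaches T via X → U → T.
No chain forces Y (or any of the others) ahead of T.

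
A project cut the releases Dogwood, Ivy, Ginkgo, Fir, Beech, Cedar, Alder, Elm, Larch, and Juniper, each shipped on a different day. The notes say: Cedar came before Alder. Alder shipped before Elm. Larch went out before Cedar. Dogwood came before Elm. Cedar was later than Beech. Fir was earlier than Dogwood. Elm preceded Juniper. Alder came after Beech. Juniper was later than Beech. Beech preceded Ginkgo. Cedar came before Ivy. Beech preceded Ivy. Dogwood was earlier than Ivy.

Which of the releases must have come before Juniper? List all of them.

Directly stated before Juniper: Beech and Elm.
Alder reaches Juniper via Alder → Elm → Juniper.
Cedar reaches Juniper via Cedar → Alder → Elm → Juniper.
Dogwood reaches Juniper via Dogwood → Elm → Juniper.
Likewise Fir and Larch each reach Juniper by chaining the stated constraints.
No chain forces Ivy (or any of the others) ahead of Juniper.

Alder, Beech, Cedar, Dogwood, Elm, Fir, Larch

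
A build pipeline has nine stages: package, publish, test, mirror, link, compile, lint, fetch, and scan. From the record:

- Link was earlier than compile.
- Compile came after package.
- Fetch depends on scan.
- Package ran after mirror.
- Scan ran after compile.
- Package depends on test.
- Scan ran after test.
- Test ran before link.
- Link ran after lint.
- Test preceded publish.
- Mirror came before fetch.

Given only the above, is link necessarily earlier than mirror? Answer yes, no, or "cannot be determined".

No chain of stated constraints runs from link to mirror, and none runs from mirror to link either.
So the relative order of link and mirror is not fixed by the given facts.

cannot be determined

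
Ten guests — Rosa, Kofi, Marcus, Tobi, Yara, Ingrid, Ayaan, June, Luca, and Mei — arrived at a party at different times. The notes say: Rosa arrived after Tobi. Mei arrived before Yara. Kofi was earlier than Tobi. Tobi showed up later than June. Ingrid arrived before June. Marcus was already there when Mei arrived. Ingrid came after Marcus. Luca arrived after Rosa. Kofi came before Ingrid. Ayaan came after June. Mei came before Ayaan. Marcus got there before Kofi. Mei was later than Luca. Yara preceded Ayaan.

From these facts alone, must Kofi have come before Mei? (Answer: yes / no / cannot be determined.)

Chain the constraints: Kofi → Tobi → Rosa → Luca → Mei. Each link is directly stated, so Kofi comes before Mei.

yes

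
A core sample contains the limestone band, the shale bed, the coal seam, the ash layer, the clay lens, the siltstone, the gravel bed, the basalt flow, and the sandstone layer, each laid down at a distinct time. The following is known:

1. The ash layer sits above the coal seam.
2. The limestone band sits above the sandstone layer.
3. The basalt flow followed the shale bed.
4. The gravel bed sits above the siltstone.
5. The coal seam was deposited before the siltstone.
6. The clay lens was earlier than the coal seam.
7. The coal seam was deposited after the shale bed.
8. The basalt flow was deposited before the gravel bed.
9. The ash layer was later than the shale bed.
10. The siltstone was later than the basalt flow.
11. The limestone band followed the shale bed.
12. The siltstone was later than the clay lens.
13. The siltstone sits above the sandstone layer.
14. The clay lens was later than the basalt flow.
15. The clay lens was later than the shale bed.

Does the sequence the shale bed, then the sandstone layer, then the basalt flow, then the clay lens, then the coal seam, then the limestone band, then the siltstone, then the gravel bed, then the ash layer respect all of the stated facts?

Check each stated constraint against the proposed order — e.g. the shale bed is ahead of the limestone band; the shale bed is ahead of the ash layer. Every pair is in the required order; nothing is violated.

yes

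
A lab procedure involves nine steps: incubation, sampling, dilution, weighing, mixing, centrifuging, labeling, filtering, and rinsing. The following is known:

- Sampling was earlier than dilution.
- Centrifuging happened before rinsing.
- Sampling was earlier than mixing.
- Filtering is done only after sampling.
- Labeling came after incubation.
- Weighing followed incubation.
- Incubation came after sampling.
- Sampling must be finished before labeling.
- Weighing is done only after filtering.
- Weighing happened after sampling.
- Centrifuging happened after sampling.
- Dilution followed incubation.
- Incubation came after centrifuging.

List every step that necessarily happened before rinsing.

centrifuging, sampling

Directly stated before rinsing: centrifuging.
Sampling reaches rinsing via sampling → centrifuging → rinsing.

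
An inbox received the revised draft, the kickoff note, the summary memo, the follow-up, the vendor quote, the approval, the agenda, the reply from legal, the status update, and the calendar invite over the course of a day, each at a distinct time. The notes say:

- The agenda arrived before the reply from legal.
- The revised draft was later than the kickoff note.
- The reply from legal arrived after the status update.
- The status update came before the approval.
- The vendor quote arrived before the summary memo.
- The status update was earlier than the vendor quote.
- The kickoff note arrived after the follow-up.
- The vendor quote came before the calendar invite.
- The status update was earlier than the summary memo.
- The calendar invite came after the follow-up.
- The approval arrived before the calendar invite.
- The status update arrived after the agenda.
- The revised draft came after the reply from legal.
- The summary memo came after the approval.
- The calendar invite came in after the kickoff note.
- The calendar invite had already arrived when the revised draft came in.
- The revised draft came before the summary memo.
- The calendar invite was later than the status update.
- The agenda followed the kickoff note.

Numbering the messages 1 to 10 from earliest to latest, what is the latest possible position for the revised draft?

9

The revised draft must come before the summary memo — 1 message forced after it.
Everything else can be placed before the revised draft in some valid order, so the revised draft can sit as late as position 10 − 1 = 9.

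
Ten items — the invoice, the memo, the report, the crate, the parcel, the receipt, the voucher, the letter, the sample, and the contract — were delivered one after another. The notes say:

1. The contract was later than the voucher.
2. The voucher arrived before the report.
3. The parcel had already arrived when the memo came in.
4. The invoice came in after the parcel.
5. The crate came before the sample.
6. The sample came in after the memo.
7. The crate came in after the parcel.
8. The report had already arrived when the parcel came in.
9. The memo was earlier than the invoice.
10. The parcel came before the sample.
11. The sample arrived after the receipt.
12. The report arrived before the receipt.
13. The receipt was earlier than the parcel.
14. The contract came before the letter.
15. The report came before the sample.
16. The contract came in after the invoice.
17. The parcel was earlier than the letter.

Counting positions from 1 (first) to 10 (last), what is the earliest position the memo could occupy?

5

The parcel, the receipt, the report, and the voucher must all come before the memo — 4 forced predecessors.
Nothing else is forced ahead of the memo, so its earliest slot is position 4 + 1 = 5.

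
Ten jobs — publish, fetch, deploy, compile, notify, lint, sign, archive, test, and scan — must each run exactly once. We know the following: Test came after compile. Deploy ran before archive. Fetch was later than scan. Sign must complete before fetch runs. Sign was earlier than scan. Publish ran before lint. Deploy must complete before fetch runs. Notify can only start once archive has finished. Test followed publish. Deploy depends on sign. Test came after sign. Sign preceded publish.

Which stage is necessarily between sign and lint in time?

Tracing the constraints gives sign → publish → lint, so publish sits after sign and before lint.
No other stage is forced both after sign and before lint.

publish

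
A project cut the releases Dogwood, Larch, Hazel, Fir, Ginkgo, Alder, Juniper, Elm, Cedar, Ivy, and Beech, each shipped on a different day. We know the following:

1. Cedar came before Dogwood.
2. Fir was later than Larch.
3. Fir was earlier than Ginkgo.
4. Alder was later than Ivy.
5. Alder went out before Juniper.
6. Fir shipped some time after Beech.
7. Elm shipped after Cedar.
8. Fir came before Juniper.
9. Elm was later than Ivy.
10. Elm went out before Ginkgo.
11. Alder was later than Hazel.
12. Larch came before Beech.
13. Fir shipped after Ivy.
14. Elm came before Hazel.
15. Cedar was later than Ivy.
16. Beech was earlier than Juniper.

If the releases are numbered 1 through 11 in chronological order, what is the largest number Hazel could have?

Hazel must come before Alder and Juniper — 2 releases forced after it.
Everything else can be placed before Hazel in some valid order, so Hazel can sit as late as position 11 − 2 = 9.

9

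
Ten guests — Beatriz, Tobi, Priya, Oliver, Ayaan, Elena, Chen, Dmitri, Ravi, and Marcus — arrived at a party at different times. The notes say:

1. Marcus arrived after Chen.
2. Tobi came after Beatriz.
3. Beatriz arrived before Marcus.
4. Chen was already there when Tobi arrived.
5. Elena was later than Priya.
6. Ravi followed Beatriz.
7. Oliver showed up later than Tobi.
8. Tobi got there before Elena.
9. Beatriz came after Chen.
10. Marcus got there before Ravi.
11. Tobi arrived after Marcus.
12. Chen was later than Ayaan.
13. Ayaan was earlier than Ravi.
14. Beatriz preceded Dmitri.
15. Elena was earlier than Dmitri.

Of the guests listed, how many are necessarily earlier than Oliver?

5

Directly stated before Oliver: Tobi.
Ayaan reaches Oliver via Ayaan → Chen → Tobi → Oliver.
Beatriz reaches Oliver via Beatriz → Tobi → Oliver.
Chen reaches Oliver via Chen → Tobi → Oliver.
Likewise Marcus reaches Oliver by chaining the stated constraints.
That's Ayaan, Beatriz, Chen, Marcus, and Tobi — 5 in all.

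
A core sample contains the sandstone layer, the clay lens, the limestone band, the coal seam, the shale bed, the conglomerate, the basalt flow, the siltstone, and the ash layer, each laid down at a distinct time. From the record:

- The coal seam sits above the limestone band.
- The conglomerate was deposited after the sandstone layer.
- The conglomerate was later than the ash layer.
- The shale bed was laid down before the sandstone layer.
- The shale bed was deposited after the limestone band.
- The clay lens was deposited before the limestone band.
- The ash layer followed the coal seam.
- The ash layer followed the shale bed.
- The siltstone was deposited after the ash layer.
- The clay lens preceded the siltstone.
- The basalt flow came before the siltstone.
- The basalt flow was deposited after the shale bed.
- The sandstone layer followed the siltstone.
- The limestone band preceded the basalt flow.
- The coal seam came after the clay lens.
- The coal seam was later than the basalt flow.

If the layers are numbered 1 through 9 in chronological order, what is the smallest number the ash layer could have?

The basalt flow, the clay lens, the coal seam, the limestone band, and the shale bed must all come before the ash layer — 5 forced predecessors.
Nothing else is forced ahead of the ash layer, so its earliest slot is position 5 + 1 = 6.

6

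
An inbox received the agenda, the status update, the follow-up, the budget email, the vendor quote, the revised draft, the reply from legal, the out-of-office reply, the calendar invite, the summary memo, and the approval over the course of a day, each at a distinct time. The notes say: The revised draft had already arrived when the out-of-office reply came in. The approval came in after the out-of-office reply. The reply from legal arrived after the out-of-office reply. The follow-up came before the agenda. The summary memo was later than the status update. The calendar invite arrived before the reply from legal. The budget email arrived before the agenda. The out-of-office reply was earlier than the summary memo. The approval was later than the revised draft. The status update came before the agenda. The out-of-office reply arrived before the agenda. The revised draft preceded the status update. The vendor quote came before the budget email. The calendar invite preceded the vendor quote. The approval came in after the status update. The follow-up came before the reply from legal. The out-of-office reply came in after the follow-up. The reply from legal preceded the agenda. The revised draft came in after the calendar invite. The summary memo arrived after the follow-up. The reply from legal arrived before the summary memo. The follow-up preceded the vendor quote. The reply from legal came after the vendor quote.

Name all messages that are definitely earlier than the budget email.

the calendar invite, the follow-up, the vendor quote

Directly stated before the budget email: the vendor quote.
The calendar invite reaches the budget email via the calendar invite → the vendor quote → the budget email.
The follow-up reaches the budget email via the follow-up → the vendor quote → the budget email.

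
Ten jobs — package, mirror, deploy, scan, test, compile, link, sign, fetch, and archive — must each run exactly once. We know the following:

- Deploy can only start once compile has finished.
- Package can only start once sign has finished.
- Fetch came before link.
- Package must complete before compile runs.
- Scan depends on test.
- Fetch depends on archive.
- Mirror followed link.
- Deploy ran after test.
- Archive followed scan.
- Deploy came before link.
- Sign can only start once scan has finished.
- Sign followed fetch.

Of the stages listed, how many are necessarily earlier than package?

Directly stated before package: sign.
Archive reaches package via archive → fetch → sign → package.
Fetch reaches package via fetch → sign → package.
Scan reaches package via scan → sign → package.
Likewise test reaches package by chaining the stated constraints.
No chain forces compile (or any of the others) ahead of package.
That's archive, fetch, scan, sign, and test — 5 in all.

5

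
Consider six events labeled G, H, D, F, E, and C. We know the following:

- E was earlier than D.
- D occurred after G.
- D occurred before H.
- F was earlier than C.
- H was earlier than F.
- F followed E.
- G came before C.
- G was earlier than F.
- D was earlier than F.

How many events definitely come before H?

Directly stated before H: D.
E reaches H via E → D → H.
G reaches H via G → D → H.
That's D, E, and G — 3 in all.

3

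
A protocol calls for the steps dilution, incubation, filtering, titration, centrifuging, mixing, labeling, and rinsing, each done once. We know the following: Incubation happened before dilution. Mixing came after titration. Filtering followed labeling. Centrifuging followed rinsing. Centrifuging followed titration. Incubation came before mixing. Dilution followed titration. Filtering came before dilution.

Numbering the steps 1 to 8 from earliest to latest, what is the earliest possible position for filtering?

Labeling must come before filtering — 1 forced predecessor.
Nothing else is forced ahead of filtering, so its earliest slot is position 1 + 1 = 2.

2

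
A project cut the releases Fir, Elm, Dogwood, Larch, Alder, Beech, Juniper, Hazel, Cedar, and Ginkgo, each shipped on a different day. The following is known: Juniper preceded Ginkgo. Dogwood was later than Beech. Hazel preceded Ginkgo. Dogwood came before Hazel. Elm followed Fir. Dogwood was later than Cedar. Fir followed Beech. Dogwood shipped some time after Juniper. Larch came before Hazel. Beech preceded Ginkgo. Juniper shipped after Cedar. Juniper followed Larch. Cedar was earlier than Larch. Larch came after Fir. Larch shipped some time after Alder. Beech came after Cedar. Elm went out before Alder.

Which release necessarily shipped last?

Ginkgo

Every other release has a chain of constraints placing it before Ginkgo, so Ginkgo is last.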